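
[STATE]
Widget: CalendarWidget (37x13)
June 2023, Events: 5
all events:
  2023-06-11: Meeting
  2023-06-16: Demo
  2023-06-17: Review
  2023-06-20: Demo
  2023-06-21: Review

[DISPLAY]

              June 2023              
Mo Tu We Th Fr Sa Su                 
          1  2  3  4                 
 5  6  7  8  9 10 11*                
12 13 14 15 16* 17* 18               
19 20* 21* 22 23 24 25               
26 27 28 29 30                       
                                     
                                     
                                     
                                     
                                     
                                     


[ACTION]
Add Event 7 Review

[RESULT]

              June 2023              
Mo Tu We Th Fr Sa Su                 
          1  2  3  4                 
 5  6  7*  8  9 10 11*               
12 13 14 15 16* 17* 18               
19 20* 21* 22 23 24 25               
26 27 28 29 30                       
                                     
                                     
                                     
                                     
                                     
                                     


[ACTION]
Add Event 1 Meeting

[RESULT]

              June 2023              
Mo Tu We Th Fr Sa Su                 
          1*  2  3  4                
 5  6  7*  8  9 10 11*               
12 13 14 15 16* 17* 18               
19 20* 21* 22 23 24 25               
26 27 28 29 30                       
                                     
                                     
                                     
                                     
                                     
                                     


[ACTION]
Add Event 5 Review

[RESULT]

              June 2023              
Mo Tu We Th Fr Sa Su                 
          1*  2  3  4                
 5*  6  7*  8  9 10 11*              
12 13 14 15 16* 17* 18               
19 20* 21* 22 23 24 25               
26 27 28 29 30                       
                                     
                                     
                                     
                                     
                                     
                                     


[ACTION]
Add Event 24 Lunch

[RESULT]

              June 2023              
Mo Tu We Th Fr Sa Su                 
          1*  2  3  4                
 5*  6  7*  8  9 10 11*              
12 13 14 15 16* 17* 18               
19 20* 21* 22 23 24* 25              
26 27 28 29 30                       
                                     
                                     
                                     
                                     
                                     
                                     


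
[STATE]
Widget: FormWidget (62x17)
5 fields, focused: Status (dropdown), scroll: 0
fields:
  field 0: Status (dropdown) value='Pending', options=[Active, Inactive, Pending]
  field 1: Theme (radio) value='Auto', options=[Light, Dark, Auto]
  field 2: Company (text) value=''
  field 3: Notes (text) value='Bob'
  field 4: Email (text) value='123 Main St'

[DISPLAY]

> Status:     [Pending                                      ▼]
  Theme:      ( ) Light  ( ) Dark  (●) Auto                   
  Company:    [                                              ]
  Notes:      [Bob                                           ]
  Email:      [123 Main St                                   ]
                                                              
                                                              
                                                              
                                                              
                                                              
                                                              
                                                              
                                                              
                                                              
                                                              
                                                              
                                                              


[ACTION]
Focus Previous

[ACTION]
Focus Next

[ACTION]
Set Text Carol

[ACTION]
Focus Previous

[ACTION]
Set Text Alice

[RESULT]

  Status:     [Pending                                      ▼]
  Theme:      ( ) Light  ( ) Dark  (●) Auto                   
  Company:    [                                              ]
  Notes:      [Bob                                           ]
> Email:      [Alice                                         ]
                                                              
                                                              
                                                              
                                                              
                                                              
                                                              
                                                              
                                                              
                                                              
                                                              
                                                              
                                                              


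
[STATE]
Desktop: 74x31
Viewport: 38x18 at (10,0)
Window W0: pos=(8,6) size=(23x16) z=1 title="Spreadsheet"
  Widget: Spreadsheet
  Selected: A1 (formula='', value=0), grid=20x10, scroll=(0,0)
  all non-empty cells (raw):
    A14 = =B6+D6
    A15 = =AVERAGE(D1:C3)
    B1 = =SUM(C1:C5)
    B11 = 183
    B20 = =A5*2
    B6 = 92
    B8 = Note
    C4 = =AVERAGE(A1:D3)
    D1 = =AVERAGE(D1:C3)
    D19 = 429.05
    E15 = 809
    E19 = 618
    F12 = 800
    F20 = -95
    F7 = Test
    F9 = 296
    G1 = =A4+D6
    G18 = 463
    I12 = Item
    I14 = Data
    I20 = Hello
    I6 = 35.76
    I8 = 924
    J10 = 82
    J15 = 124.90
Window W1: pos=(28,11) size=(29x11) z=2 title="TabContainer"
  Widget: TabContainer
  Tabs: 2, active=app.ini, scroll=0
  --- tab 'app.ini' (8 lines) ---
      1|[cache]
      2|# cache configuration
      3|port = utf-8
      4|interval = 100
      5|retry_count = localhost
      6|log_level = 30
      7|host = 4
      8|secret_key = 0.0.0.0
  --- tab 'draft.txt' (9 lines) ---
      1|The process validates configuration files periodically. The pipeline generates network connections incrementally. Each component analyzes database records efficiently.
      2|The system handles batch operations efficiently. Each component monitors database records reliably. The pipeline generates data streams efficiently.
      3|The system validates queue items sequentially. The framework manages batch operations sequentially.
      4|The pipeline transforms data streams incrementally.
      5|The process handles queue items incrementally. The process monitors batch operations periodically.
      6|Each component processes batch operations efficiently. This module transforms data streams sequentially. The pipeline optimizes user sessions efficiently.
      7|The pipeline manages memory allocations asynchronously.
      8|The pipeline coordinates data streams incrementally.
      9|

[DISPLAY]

                                      
                                      
                                      
                                      
                                      
                                      
━━━━━━━━━━━━━━━━━━━━┓                 
Spreadsheet         ┃                 
────────────────────┨                 
1:                  ┃                 
      A       B     ┃                 
------------------┏━━━━━━━━━━━━━━━━━━━
 1      [0]#CIRC! ┃ TabContainer      
 2        0       ┠───────────────────
 3        0       ┃[app.ini]│ draft.tx
 4        0       ┃───────────────────
 5        0       ┃[cache]            
 6        0      9┃# cache configurati


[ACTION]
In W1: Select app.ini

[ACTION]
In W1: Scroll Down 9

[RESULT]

                                      
                                      
                                      
                                      
                                      
                                      
━━━━━━━━━━━━━━━━━━━━┓                 
Spreadsheet         ┃                 
────────────────────┨                 
1:                  ┃                 
      A       B     ┃                 
------------------┏━━━━━━━━━━━━━━━━━━━
 1      [0]#CIRC! ┃ TabContainer      
 2        0       ┠───────────────────
 3        0       ┃[app.ini]│ draft.tx
 4        0       ┃───────────────────
 5        0       ┃secret_key = 0.0.0.
 6        0      9┃                   


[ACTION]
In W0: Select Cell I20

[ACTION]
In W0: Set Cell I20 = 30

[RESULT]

                                      
                                      
                                      
                                      
                                      
                                      
━━━━━━━━━━━━━━━━━━━━┓                 
Spreadsheet         ┃                 
────────────────────┨                 
20: 30              ┃                 
      A       B     ┃                 
------------------┏━━━━━━━━━━━━━━━━━━━
 1        0#CIRC! ┃ TabContainer      
 2        0       ┠───────────────────
 3        0       ┃[app.ini]│ draft.tx
 4        0       ┃───────────────────
 5        0       ┃secret_key = 0.0.0.
 6        0      9┃                   


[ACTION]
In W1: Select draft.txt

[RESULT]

                                      
                                      
                                      
                                      
                                      
                                      
━━━━━━━━━━━━━━━━━━━━┓                 
Spreadsheet         ┃                 
────────────────────┨                 
20: 30              ┃                 
      A       B     ┃                 
------------------┏━━━━━━━━━━━━━━━━━━━
 1        0#CIRC! ┃ TabContainer      
 2        0       ┠───────────────────
 3        0       ┃ app.ini │[draft.tx
 4        0       ┃───────────────────
 5        0       ┃The process validat
 6        0      9┃The system handles 


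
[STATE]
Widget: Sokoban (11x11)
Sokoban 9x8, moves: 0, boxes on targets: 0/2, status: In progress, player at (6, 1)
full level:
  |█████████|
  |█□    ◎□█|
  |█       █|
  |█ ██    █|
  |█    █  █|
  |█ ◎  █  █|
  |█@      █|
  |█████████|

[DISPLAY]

█████████  
█□    ◎□█  
█       █  
█ ██    █  
█    █  █  
█ ◎  █  █  
█@      █  
█████████  
Moves: 0  0
           
           


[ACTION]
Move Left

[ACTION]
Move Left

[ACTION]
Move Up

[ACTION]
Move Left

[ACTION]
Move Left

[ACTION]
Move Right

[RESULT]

█████████  
█□    ◎□█  
█       █  
█ ██    █  
█    █  █  
█ +  █  █  
█       █  
█████████  
Moves: 2  0
           
           


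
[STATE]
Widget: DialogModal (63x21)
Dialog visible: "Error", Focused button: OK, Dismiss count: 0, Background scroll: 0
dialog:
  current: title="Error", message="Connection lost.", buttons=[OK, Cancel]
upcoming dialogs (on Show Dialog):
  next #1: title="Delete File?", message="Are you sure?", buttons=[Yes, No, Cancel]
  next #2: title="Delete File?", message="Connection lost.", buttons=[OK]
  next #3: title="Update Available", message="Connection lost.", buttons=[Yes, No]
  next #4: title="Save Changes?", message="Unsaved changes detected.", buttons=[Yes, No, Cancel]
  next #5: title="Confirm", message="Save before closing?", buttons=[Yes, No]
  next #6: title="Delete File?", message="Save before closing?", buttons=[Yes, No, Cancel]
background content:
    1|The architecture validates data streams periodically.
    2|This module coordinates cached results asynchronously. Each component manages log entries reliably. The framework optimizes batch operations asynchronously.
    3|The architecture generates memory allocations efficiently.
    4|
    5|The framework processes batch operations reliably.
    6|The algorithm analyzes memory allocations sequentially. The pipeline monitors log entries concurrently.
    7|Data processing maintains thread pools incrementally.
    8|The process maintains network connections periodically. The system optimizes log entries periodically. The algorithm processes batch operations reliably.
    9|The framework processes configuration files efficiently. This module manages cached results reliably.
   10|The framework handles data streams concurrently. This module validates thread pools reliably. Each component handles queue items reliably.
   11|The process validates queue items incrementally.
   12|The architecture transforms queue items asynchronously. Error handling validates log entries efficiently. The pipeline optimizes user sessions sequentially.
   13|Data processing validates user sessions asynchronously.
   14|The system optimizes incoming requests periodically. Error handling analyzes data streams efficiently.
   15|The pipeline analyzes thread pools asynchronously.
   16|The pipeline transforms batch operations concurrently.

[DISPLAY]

The architecture validates data streams periodically.          
This module coordinates cached results asynchronously. Each com
The architecture generates memory allocations efficiently.     
                                                               
The framework processes batch operations reliably.             
The algorithm analyzes memory allocations sequentially. The pip
Data processing maintains thread pools incrementally.          
The process maintains network connections periodically. The sys
The framework process┌──────────────────┐es efficiently. This m
The framework handles│      Error       │rently. This module va
The process validates│ Connection lost. │ntally.               
The architecture tran│  [OK]  Cancel    │synchronously. Error h
Data processing valid└──────────────────┘synchronously.        
The system optimizes incoming requests periodically. Error hand
The pipeline analyzes thread pools asynchronously.             
The pipeline transforms batch operations concurrently.         
                                                               
                                                               
                                                               
                                                               
                                                               


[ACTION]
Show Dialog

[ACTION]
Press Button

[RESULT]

The architecture validates data streams periodically.          
This module coordinates cached results asynchronously. Each com
The architecture generates memory allocations efficiently.     
                                                               
The framework processes batch operations reliably.             
The algorithm analyzes memory allocations sequentially. The pip
Data processing maintains thread pools incrementally.          
The process maintains network connections periodically. The sys
The framework processes configuration files efficiently. This m
The framework handles data streams concurrently. This module va
The process validates queue items incrementally.               
The architecture transforms queue items asynchronously. Error h
Data processing validates user sessions asynchronously.        
The system optimizes incoming requests periodically. Error hand
The pipeline analyzes thread pools asynchronously.             
The pipeline transforms batch operations concurrently.         
                                                               
                                                               
                                                               
                                                               
                                                               


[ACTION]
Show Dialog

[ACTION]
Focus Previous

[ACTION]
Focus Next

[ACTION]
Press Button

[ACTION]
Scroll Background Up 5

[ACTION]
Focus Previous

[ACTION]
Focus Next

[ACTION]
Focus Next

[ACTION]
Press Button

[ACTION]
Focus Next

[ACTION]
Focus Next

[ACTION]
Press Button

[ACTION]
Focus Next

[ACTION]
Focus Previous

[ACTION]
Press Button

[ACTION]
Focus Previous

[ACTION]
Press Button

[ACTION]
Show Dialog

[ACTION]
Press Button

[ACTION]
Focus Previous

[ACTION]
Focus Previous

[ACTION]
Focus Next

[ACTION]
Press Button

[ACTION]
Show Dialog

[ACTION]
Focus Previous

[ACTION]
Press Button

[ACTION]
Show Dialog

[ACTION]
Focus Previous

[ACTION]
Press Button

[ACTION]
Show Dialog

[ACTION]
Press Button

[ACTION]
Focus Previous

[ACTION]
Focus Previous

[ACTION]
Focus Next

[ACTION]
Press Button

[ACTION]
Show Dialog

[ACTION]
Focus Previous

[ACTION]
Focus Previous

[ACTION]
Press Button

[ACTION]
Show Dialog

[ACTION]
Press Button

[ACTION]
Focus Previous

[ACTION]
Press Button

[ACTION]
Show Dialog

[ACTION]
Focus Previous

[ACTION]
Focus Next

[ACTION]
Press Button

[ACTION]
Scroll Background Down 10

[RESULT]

The process validates queue items incrementally.               
The architecture transforms queue items asynchronously. Error h
Data processing validates user sessions asynchronously.        
The system optimizes incoming requests periodically. Error hand
The pipeline analyzes thread pools asynchronously.             
The pipeline transforms batch operations concurrently.         
                                                               
                                                               
                                                               
                                                               
                                                               
                                                               
                                                               
                                                               
                                                               
                                                               
                                                               
                                                               
                                                               
                                                               
                                                               


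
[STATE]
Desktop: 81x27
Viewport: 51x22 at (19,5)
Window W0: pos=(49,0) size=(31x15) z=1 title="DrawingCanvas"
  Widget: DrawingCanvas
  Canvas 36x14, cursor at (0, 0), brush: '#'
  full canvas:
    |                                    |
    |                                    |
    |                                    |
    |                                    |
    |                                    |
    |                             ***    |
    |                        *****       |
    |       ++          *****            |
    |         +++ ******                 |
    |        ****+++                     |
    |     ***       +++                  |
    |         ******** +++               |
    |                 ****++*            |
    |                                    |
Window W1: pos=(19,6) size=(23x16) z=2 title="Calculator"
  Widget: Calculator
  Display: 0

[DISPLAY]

                              ┃                    
┏━━━━━━━━━━━━━━━━━━━━━┓       ┃                    
┃ Calculator          ┃       ┃                    
┠─────────────────────┨       ┃                    
┃                    0┃       ┃                    
┃┌───┬───┬───┬───┐    ┃       ┃       ++          *
┃│ 7 │ 8 │ 9 │ ÷ │    ┃       ┃         +++ ****** 
┃├───┼───┼───┼───┤    ┃       ┃        ****+++     
┃│ 4 │ 5 │ 6 │ × │    ┃       ┃     ***       +++  
┃├───┼───┼───┼───┤    ┃       ┗━━━━━━━━━━━━━━━━━━━━
┃│ 1 │ 2 │ 3 │ - │    ┃                            
┃├───┼───┼───┼───┤    ┃                            
┃│ 0 │ . │ = │ + │    ┃                            
┃├───┼───┼───┼───┤    ┃                            
┃│ C │ MC│ MR│ M+│    ┃                            
┃└───┴───┴───┴───┘    ┃                            
┗━━━━━━━━━━━━━━━━━━━━━┛                            
                                                   
                                                   
                                                   
                                                   
                                                   


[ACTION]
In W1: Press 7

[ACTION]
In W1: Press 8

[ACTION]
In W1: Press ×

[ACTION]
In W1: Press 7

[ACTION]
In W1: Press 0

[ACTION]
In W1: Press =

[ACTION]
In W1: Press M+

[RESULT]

                              ┃                    
┏━━━━━━━━━━━━━━━━━━━━━┓       ┃                    
┃ Calculator          ┃       ┃                    
┠─────────────────────┨       ┃                    
┃                 5460┃       ┃                    
┃┌───┬───┬───┬───┐    ┃       ┃       ++          *
┃│ 7 │ 8 │ 9 │ ÷ │    ┃       ┃         +++ ****** 
┃├───┼───┼───┼───┤    ┃       ┃        ****+++     
┃│ 4 │ 5 │ 6 │ × │    ┃       ┃     ***       +++  
┃├───┼───┼───┼───┤    ┃       ┗━━━━━━━━━━━━━━━━━━━━
┃│ 1 │ 2 │ 3 │ - │    ┃                            
┃├───┼───┼───┼───┤    ┃                            
┃│ 0 │ . │ = │ + │    ┃                            
┃├───┼───┼───┼───┤    ┃                            
┃│ C │ MC│ MR│ M+│    ┃                            
┃└───┴───┴───┴───┘    ┃                            
┗━━━━━━━━━━━━━━━━━━━━━┛                            
                                                   
                                                   
                                                   
                                                   
                                                   


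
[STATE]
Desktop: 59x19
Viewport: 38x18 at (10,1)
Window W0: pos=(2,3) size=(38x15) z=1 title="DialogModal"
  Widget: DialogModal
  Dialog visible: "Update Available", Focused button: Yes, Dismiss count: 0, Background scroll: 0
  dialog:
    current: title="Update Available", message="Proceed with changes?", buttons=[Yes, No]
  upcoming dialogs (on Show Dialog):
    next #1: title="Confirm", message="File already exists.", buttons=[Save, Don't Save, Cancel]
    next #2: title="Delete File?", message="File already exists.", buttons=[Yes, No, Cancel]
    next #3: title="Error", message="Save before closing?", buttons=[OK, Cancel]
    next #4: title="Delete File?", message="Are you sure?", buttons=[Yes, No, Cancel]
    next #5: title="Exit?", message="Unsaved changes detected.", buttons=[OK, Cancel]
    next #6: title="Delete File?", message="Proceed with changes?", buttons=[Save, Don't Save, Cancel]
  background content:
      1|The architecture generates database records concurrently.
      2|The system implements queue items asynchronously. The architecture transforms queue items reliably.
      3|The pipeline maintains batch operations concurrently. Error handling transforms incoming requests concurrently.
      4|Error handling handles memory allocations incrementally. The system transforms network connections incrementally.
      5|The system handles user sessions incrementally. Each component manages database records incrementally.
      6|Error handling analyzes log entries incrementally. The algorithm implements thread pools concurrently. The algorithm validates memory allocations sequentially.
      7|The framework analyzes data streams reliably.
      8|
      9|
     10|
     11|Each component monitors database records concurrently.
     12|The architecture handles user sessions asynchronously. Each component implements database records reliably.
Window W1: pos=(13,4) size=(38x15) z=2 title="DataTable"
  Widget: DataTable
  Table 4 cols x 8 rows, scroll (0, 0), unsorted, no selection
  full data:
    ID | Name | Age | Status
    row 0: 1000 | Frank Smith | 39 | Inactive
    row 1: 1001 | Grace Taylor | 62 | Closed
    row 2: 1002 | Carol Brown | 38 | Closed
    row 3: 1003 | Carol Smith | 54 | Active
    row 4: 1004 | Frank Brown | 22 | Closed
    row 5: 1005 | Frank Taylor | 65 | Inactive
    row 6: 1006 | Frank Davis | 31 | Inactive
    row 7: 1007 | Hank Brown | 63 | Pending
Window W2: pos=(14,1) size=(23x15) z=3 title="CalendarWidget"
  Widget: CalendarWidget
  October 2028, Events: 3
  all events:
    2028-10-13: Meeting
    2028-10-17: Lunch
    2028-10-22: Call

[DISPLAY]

    ┏━━━━━━━━━━━━━━━━━━━━━┓           
    ┃ CalendarWidget      ┃           
━━━━┠─────────────────────┨━━┓        
Mod┏┃     October 2028    ┃━━━━━━━━━━━
───┃┃Mo Tu We Th Fr Sa Su ┃           
hit┠┃                   1 ┃───────────
tem┃┃ 2  3  4  5  6  7  8 ┃tatus      
eli┃┃ 9 10 11 12 13* 14 15┃───────    
───┃┃16 17* 18 19 20 21 22┃nactive    
   ┃┃23 24 25 26 27 28 29 ┃losed      
Pro┃┃30 31                ┃losed      
   ┃┃                     ┃ctive      
───┃┃                     ┃losed      
   ┃┃                     ┃nactive    
   ┃┗━━━━━━━━━━━━━━━━━━━━━┛nactive    
mpo┃1007│Hank Brown  │63 │Pending     
━━━┃                                  
   ┗━━━━━━━━━━━━━━━━━━━━━━━━━━━━━━━━━━


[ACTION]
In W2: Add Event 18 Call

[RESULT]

    ┏━━━━━━━━━━━━━━━━━━━━━┓           
    ┃ CalendarWidget      ┃           
━━━━┠─────────────────────┨━━┓        
Mod┏┃     October 2028    ┃━━━━━━━━━━━
───┃┃Mo Tu We Th Fr Sa Su ┃           
hit┠┃                   1 ┃───────────
tem┃┃ 2  3  4  5  6  7  8 ┃tatus      
eli┃┃ 9 10 11 12 13* 14 15┃───────    
───┃┃16 17* 18* 19 20 21 2┃nactive    
   ┃┃23 24 25 26 27 28 29 ┃losed      
Pro┃┃30 31                ┃losed      
   ┃┃                     ┃ctive      
───┃┃                     ┃losed      
   ┃┃                     ┃nactive    
   ┃┗━━━━━━━━━━━━━━━━━━━━━┛nactive    
mpo┃1007│Hank Brown  │63 │Pending     
━━━┃                                  
   ┗━━━━━━━━━━━━━━━━━━━━━━━━━━━━━━━━━━


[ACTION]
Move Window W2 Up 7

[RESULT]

    ┃ CalendarWidget      ┃           
    ┠─────────────────────┨           
━━━━┃     October 2028    ┃━━┓        
Mod┏┃Mo Tu We Th Fr Sa Su ┃━━━━━━━━━━━
───┃┃                   1 ┃           
hit┠┃ 2  3  4  5  6  7  8 ┃───────────
tem┃┃ 9 10 11 12 13* 14 15┃tatus      
eli┃┃16 17* 18* 19 20 21 2┃───────    
───┃┃23 24 25 26 27 28 29 ┃nactive    
   ┃┃30 31                ┃losed      
Pro┃┃                     ┃losed      
   ┃┃                     ┃ctive      
───┃┃                     ┃losed      
   ┃┗━━━━━━━━━━━━━━━━━━━━━┛nactive    
   ┃1006│Frank Davis │31 │Inactive    
mpo┃1007│Hank Brown  │63 │Pending     
━━━┃                                  
   ┗━━━━━━━━━━━━━━━━━━━━━━━━━━━━━━━━━━


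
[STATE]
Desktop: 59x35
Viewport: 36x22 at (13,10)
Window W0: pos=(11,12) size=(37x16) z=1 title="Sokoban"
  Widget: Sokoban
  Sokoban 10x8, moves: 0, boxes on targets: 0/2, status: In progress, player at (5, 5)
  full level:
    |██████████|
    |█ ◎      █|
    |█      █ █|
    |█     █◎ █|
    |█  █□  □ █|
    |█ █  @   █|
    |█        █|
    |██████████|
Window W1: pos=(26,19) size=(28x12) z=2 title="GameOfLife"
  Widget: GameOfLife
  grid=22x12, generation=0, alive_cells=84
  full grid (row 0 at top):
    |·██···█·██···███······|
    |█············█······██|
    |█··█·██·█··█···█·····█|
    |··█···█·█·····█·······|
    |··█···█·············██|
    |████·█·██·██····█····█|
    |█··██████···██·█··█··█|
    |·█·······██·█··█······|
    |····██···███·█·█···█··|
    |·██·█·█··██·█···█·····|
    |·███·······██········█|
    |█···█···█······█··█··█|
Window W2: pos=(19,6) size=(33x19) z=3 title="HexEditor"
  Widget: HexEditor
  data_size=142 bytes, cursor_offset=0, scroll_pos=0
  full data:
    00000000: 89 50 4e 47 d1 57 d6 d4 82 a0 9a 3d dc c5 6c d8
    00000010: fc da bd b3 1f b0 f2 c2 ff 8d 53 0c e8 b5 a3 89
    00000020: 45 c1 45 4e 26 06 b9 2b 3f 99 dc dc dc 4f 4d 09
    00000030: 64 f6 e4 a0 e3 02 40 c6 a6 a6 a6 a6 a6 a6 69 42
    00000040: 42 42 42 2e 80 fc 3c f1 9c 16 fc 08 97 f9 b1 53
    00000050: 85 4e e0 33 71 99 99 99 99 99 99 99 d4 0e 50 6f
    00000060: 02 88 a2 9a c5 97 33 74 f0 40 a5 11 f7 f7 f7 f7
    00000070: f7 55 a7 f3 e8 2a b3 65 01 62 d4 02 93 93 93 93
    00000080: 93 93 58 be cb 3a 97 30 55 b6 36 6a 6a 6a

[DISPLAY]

      ┃00000010  fc da bd b3 1f b0 f
      ┃00000020  45 c1 45 4e 26 06 b
━━━━━━┃00000030  64 f6 e4 a0 e3 02 4
Sokoba┃00000040  42 42 42 2e 80 fc 3
──────┃00000050  85 4e e0 33 71 99 9
██████┃00000060  02 88 a2 9a c5 97 3
 ◎    ┃00000070  f7 55 a7 f3 e8 2a b
      ┃00000080  93 93 58 be cb 3a 9
     █┃                             
  █□  ┃                             
 █  @ ┃                             
      ┃                             
██████┃                             
oves: ┃                             
      ┗━━━━━━━━━━━━━━━━━━━━━━━━━━━━━
             ┃··█···█·············██
             ┃████·█·██·██····█····█
━━━━━━━━━━━━━┃█··██████···██·█··█··█
             ┃·█·······██·█··█······
             ┃····██···███·█·█···█··
             ┗━━━━━━━━━━━━━━━━━━━━━━
                                    


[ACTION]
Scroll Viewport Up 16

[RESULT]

                                    
                                    
                                    
                                    
                                    
                                    
      ┏━━━━━━━━━━━━━━━━━━━━━━━━━━━━━
      ┃ HexEditor                   
      ┠─────────────────────────────
      ┃00000000  89 50 4e 47 d1 57 d
      ┃00000010  fc da bd b3 1f b0 f
      ┃00000020  45 c1 45 4e 26 06 b
━━━━━━┃00000030  64 f6 e4 a0 e3 02 4
Sokoba┃00000040  42 42 42 2e 80 fc 3
──────┃00000050  85 4e e0 33 71 99 9
██████┃00000060  02 88 a2 9a c5 97 3
 ◎    ┃00000070  f7 55 a7 f3 e8 2a b
      ┃00000080  93 93 58 be cb 3a 9
     █┃                             
  █□  ┃                             
 █  @ ┃                             
      ┃                             


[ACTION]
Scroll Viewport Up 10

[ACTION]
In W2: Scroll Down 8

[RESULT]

                                    
                                    
                                    
                                    
                                    
                                    
      ┏━━━━━━━━━━━━━━━━━━━━━━━━━━━━━
      ┃ HexEditor                   
      ┠─────────────────────────────
      ┃00000080  93 93 58 be cb 3a 9
      ┃                             
      ┃                             
━━━━━━┃                             
Sokoba┃                             
──────┃                             
██████┃                             
 ◎    ┃                             
      ┃                             
     █┃                             
  █□  ┃                             
 █  @ ┃                             
      ┃                             


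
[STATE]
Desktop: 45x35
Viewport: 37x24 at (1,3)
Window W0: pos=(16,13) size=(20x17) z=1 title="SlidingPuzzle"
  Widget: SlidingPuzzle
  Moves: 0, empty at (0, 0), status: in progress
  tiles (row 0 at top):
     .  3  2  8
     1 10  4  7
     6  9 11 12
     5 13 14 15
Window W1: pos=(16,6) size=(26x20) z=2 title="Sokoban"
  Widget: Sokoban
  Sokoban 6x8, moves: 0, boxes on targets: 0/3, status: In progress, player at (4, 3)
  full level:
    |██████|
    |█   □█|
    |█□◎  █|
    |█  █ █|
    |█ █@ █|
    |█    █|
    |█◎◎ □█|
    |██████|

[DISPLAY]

                                     
                                     
                                     
               ┏━━━━━━━━━━━━━━━━━━━━━
               ┃ Sokoban             
               ┠─────────────────────
               ┃██████               
               ┃█   □█               
               ┃█□◎  █               
               ┃█  █ █               
               ┃█ █@ █               
               ┃█    █               
               ┃█◎◎ □█               
               ┃██████               
               ┃Moves: 0  0/3        
               ┃                     
               ┃                     
               ┃                     
               ┃                     
               ┃                     
               ┃                     
               ┃                     
               ┗━━━━━━━━━━━━━━━━━━━━━
               ┃                  ┃  


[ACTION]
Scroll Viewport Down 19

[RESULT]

               ┃█□◎  █               
               ┃█  █ █               
               ┃█ █@ █               
               ┃█    █               
               ┃█◎◎ □█               
               ┃██████               
               ┃Moves: 0  0/3        
               ┃                     
               ┃                     
               ┃                     
               ┃                     
               ┃                     
               ┃                     
               ┃                     
               ┗━━━━━━━━━━━━━━━━━━━━━
               ┃                  ┃  
               ┃                  ┃  
               ┃                  ┃  
               ┗━━━━━━━━━━━━━━━━━━┛  
                                     
                                     
                                     
                                     
                                     


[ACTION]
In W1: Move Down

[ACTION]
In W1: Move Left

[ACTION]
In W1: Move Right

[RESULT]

               ┃█□◎  █               
               ┃█  █ █               
               ┃█ █  █               
               ┃█  @ █               
               ┃█◎◎ □█               
               ┃██████               
               ┃Moves: 3  0/3        
               ┃                     
               ┃                     
               ┃                     
               ┃                     
               ┃                     
               ┃                     
               ┃                     
               ┗━━━━━━━━━━━━━━━━━━━━━
               ┃                  ┃  
               ┃                  ┃  
               ┃                  ┃  
               ┗━━━━━━━━━━━━━━━━━━┛  
                                     
                                     
                                     
                                     
                                     


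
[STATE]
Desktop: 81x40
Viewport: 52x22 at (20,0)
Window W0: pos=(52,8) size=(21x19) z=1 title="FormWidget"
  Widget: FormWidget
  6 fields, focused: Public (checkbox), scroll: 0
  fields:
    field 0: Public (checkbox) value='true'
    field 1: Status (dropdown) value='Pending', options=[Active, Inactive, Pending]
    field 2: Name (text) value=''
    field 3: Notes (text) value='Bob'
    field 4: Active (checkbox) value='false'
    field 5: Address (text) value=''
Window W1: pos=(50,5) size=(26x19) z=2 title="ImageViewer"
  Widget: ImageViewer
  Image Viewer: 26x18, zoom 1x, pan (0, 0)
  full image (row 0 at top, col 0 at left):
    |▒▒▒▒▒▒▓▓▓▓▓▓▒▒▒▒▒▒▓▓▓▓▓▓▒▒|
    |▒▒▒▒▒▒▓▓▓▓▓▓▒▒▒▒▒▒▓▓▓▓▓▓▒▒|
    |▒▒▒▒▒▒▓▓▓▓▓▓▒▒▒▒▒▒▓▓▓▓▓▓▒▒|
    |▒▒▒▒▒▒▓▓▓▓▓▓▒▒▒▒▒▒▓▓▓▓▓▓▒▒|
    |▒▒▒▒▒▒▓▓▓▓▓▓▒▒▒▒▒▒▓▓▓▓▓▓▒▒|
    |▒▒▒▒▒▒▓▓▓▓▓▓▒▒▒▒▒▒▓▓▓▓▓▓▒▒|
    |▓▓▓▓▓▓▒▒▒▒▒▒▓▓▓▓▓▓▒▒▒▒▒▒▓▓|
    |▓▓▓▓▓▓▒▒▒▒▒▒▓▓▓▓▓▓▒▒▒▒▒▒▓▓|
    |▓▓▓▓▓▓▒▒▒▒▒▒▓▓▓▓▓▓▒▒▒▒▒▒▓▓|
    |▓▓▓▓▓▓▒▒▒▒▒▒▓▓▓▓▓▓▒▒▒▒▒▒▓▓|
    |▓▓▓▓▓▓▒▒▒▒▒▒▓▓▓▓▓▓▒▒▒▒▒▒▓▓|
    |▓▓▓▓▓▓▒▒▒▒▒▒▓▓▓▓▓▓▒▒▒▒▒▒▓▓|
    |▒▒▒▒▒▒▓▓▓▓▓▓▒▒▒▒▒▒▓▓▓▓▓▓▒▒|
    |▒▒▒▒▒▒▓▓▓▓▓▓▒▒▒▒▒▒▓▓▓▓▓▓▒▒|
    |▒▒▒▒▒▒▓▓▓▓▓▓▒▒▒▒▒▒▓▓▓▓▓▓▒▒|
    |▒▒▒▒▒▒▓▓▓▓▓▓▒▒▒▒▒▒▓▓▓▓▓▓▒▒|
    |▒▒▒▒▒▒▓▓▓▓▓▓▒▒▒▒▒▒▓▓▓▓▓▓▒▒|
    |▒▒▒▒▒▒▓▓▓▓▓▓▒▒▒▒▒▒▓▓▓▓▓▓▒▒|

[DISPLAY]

                                                    
                                                    
                                                    
                                                    
                                                    
                              ┏━━━━━━━━━━━━━━━━━━━━━
                              ┃ ImageViewer         
                              ┠─────────────────────
                              ┃▒▒▒▒▒▒▓▓▓▓▓▓▒▒▒▒▒▒▓▓▓
                              ┃▒▒▒▒▒▒▓▓▓▓▓▓▒▒▒▒▒▒▓▓▓
                              ┃▒▒▒▒▒▒▓▓▓▓▓▓▒▒▒▒▒▒▓▓▓
                              ┃▒▒▒▒▒▒▓▓▓▓▓▓▒▒▒▒▒▒▓▓▓
                              ┃▒▒▒▒▒▒▓▓▓▓▓▓▒▒▒▒▒▒▓▓▓
                              ┃▒▒▒▒▒▒▓▓▓▓▓▓▒▒▒▒▒▒▓▓▓
                              ┃▓▓▓▓▓▓▒▒▒▒▒▒▓▓▓▓▓▓▒▒▒
                              ┃▓▓▓▓▓▓▒▒▒▒▒▒▓▓▓▓▓▓▒▒▒
                              ┃▓▓▓▓▓▓▒▒▒▒▒▒▓▓▓▓▓▓▒▒▒
                              ┃▓▓▓▓▓▓▒▒▒▒▒▒▓▓▓▓▓▓▒▒▒
                              ┃▓▓▓▓▓▓▒▒▒▒▒▒▓▓▓▓▓▓▒▒▒
                              ┃▓▓▓▓▓▓▒▒▒▒▒▒▓▓▓▓▓▓▒▒▒
                              ┃▒▒▒▒▒▒▓▓▓▓▓▓▒▒▒▒▒▒▓▓▓
                              ┃▒▒▒▒▒▒▓▓▓▓▓▓▒▒▒▒▒▒▓▓▓


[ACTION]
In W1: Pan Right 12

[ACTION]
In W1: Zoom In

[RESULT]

                                                    
                                                    
                                                    
                                                    
                                                    
                              ┏━━━━━━━━━━━━━━━━━━━━━
                              ┃ ImageViewer         
                              ┠─────────────────────
                              ┃▓▓▓▓▓▓▓▓▓▓▓▓▒▒▒▒▒▒▒▒▒
                              ┃▓▓▓▓▓▓▓▓▓▓▓▓▒▒▒▒▒▒▒▒▒
                              ┃▓▓▓▓▓▓▓▓▓▓▓▓▒▒▒▒▒▒▒▒▒
                              ┃▓▓▓▓▓▓▓▓▓▓▓▓▒▒▒▒▒▒▒▒▒
                              ┃▓▓▓▓▓▓▓▓▓▓▓▓▒▒▒▒▒▒▒▒▒
                              ┃▓▓▓▓▓▓▓▓▓▓▓▓▒▒▒▒▒▒▒▒▒
                              ┃▓▓▓▓▓▓▓▓▓▓▓▓▒▒▒▒▒▒▒▒▒
                              ┃▓▓▓▓▓▓▓▓▓▓▓▓▒▒▒▒▒▒▒▒▒
                              ┃▓▓▓▓▓▓▓▓▓▓▓▓▒▒▒▒▒▒▒▒▒
                              ┃▓▓▓▓▓▓▓▓▓▓▓▓▒▒▒▒▒▒▒▒▒
                              ┃▓▓▓▓▓▓▓▓▓▓▓▓▒▒▒▒▒▒▒▒▒
                              ┃▓▓▓▓▓▓▓▓▓▓▓▓▒▒▒▒▒▒▒▒▒
                              ┃▒▒▒▒▒▒▒▒▒▒▒▒▓▓▓▓▓▓▓▓▓
                              ┃▒▒▒▒▒▒▒▒▒▒▒▒▓▓▓▓▓▓▓▓▓


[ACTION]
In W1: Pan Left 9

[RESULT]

                                                    
                                                    
                                                    
                                                    
                                                    
                              ┏━━━━━━━━━━━━━━━━━━━━━
                              ┃ ImageViewer         
                              ┠─────────────────────
                              ┃▒▒▒▒▒▒▒▒▒▓▓▓▓▓▓▓▓▓▓▓▓
                              ┃▒▒▒▒▒▒▒▒▒▓▓▓▓▓▓▓▓▓▓▓▓
                              ┃▒▒▒▒▒▒▒▒▒▓▓▓▓▓▓▓▓▓▓▓▓
                              ┃▒▒▒▒▒▒▒▒▒▓▓▓▓▓▓▓▓▓▓▓▓
                              ┃▒▒▒▒▒▒▒▒▒▓▓▓▓▓▓▓▓▓▓▓▓
                              ┃▒▒▒▒▒▒▒▒▒▓▓▓▓▓▓▓▓▓▓▓▓
                              ┃▒▒▒▒▒▒▒▒▒▓▓▓▓▓▓▓▓▓▓▓▓
                              ┃▒▒▒▒▒▒▒▒▒▓▓▓▓▓▓▓▓▓▓▓▓
                              ┃▒▒▒▒▒▒▒▒▒▓▓▓▓▓▓▓▓▓▓▓▓
                              ┃▒▒▒▒▒▒▒▒▒▓▓▓▓▓▓▓▓▓▓▓▓
                              ┃▒▒▒▒▒▒▒▒▒▓▓▓▓▓▓▓▓▓▓▓▓
                              ┃▒▒▒▒▒▒▒▒▒▓▓▓▓▓▓▓▓▓▓▓▓
                              ┃▓▓▓▓▓▓▓▓▓▒▒▒▒▒▒▒▒▒▒▒▒
                              ┃▓▓▓▓▓▓▓▓▓▒▒▒▒▒▒▒▒▒▒▒▒


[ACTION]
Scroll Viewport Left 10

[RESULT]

                                                    
                                                    
                                                    
                                                    
                                                    
                                        ┏━━━━━━━━━━━
                                        ┃ ImageViewe
                                        ┠───────────
                                        ┃▒▒▒▒▒▒▒▒▒▓▓
                                        ┃▒▒▒▒▒▒▒▒▒▓▓
                                        ┃▒▒▒▒▒▒▒▒▒▓▓
                                        ┃▒▒▒▒▒▒▒▒▒▓▓
                                        ┃▒▒▒▒▒▒▒▒▒▓▓
                                        ┃▒▒▒▒▒▒▒▒▒▓▓
                                        ┃▒▒▒▒▒▒▒▒▒▓▓
                                        ┃▒▒▒▒▒▒▒▒▒▓▓
                                        ┃▒▒▒▒▒▒▒▒▒▓▓
                                        ┃▒▒▒▒▒▒▒▒▒▓▓
                                        ┃▒▒▒▒▒▒▒▒▒▓▓
                                        ┃▒▒▒▒▒▒▒▒▒▓▓
                                        ┃▓▓▓▓▓▓▓▓▓▒▒
                                        ┃▓▓▓▓▓▓▓▓▓▒▒


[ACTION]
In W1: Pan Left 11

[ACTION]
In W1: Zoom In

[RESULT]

                                                    
                                                    
                                                    
                                                    
                                                    
                                        ┏━━━━━━━━━━━
                                        ┃ ImageViewe
                                        ┠───────────
                                        ┃▒▒▒▒▒▒▒▒▒▒▒
                                        ┃▒▒▒▒▒▒▒▒▒▒▒
                                        ┃▒▒▒▒▒▒▒▒▒▒▒
                                        ┃▒▒▒▒▒▒▒▒▒▒▒
                                        ┃▒▒▒▒▒▒▒▒▒▒▒
                                        ┃▒▒▒▒▒▒▒▒▒▒▒
                                        ┃▒▒▒▒▒▒▒▒▒▒▒
                                        ┃▒▒▒▒▒▒▒▒▒▒▒
                                        ┃▒▒▒▒▒▒▒▒▒▒▒
                                        ┃▒▒▒▒▒▒▒▒▒▒▒
                                        ┃▒▒▒▒▒▒▒▒▒▒▒
                                        ┃▒▒▒▒▒▒▒▒▒▒▒
                                        ┃▒▒▒▒▒▒▒▒▒▒▒
                                        ┃▒▒▒▒▒▒▒▒▒▒▒
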